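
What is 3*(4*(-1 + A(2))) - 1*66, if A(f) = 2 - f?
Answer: -78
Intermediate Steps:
3*(4*(-1 + A(2))) - 1*66 = 3*(4*(-1 + (2 - 1*2))) - 1*66 = 3*(4*(-1 + (2 - 2))) - 66 = 3*(4*(-1 + 0)) - 66 = 3*(4*(-1)) - 66 = 3*(-4) - 66 = -12 - 66 = -78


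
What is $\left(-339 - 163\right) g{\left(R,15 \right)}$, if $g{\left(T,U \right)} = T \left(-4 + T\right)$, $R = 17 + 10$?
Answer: $-311742$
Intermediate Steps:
$R = 27$
$\left(-339 - 163\right) g{\left(R,15 \right)} = \left(-339 - 163\right) 27 \left(-4 + 27\right) = \left(-339 - 163\right) 27 \cdot 23 = \left(-502\right) 621 = -311742$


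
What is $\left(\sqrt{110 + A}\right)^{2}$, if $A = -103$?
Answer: $7$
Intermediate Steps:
$\left(\sqrt{110 + A}\right)^{2} = \left(\sqrt{110 - 103}\right)^{2} = \left(\sqrt{7}\right)^{2} = 7$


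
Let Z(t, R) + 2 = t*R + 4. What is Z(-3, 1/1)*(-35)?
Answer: 35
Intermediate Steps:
Z(t, R) = 2 + R*t (Z(t, R) = -2 + (t*R + 4) = -2 + (R*t + 4) = -2 + (4 + R*t) = 2 + R*t)
Z(-3, 1/1)*(-35) = (2 - 3/1)*(-35) = (2 + 1*(-3))*(-35) = (2 - 3)*(-35) = -1*(-35) = 35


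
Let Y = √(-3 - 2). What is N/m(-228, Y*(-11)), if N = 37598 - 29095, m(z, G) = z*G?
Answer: -773*I*√5/1140 ≈ -1.5162*I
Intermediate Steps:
Y = I*√5 (Y = √(-5) = I*√5 ≈ 2.2361*I)
m(z, G) = G*z
N = 8503
N/m(-228, Y*(-11)) = 8503/((((I*√5)*(-11))*(-228))) = 8503/((-11*I*√5*(-228))) = 8503/((2508*I*√5)) = 8503*(-I*√5/12540) = -773*I*√5/1140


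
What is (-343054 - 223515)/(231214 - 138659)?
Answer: -566569/92555 ≈ -6.1214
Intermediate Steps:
(-343054 - 223515)/(231214 - 138659) = -566569/92555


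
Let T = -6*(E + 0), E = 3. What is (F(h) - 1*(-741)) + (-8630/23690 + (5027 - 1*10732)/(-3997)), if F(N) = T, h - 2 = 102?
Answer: 979439339/1352699 ≈ 724.06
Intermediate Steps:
h = 104 (h = 2 + 102 = 104)
T = -18 (T = -6*(3 + 0) = -6*3 = -18)
F(N) = -18
(F(h) - 1*(-741)) + (-8630/23690 + (5027 - 1*10732)/(-3997)) = (-18 - 1*(-741)) + (-8630/23690 + (5027 - 1*10732)/(-3997)) = (-18 + 741) + (-8630*1/23690 + (5027 - 10732)*(-1/3997)) = 723 + (-863/2369 - 5705*(-1/3997)) = 723 + (-863/2369 + 815/571) = 723 + 1437962/1352699 = 979439339/1352699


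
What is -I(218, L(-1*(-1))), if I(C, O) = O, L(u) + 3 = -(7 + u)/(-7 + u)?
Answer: 5/3 ≈ 1.6667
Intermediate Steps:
L(u) = -3 - (7 + u)/(-7 + u)
-I(218, L(-1*(-1))) = -2*(7 - (-2)*(-1))/(-7 - 1*(-1)) = -2*(7 - 2*1)/(-7 + 1) = -2*(7 - 2)/(-6) = -2*(-1)*5/6 = -1*(-5/3) = 5/3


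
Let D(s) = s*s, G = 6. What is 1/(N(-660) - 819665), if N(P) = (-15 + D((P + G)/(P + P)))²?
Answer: -2342560000/1919604476453839 ≈ -1.2203e-6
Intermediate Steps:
D(s) = s²
N(P) = (-15 + (6 + P)²/(4*P²))² (N(P) = (-15 + ((P + 6)/(P + P))²)² = (-15 + ((6 + P)/((2*P)))²)² = (-15 + ((6 + P)*(1/(2*P)))²)² = (-15 + ((6 + P)/(2*P))²)² = (-15 + (6 + P)²/(4*P²))²)
1/(N(-660) - 819665) = 1/((1/16)*((6 - 660)² - 60*(-660)²)²/(-660)⁴ - 819665) = 1/((1/16)*(1/189747360000)*((-654)² - 60*435600)² - 819665) = 1/((1/16)*(1/189747360000)*(427716 - 26136000)² - 819665) = 1/((1/16)*(1/189747360000)*(-25708284)² - 819665) = 1/((1/16)*(1/189747360000)*660915866224656 - 819665) = 1/(509965946161/2342560000 - 819665) = 1/(-1919604476453839/2342560000) = -2342560000/1919604476453839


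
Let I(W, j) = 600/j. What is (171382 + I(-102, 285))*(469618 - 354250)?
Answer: 19772241456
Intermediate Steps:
(171382 + I(-102, 285))*(469618 - 354250) = (171382 + 600/285)*(469618 - 354250) = (171382 + 600*(1/285))*115368 = (171382 + 40/19)*115368 = (3256298/19)*115368 = 19772241456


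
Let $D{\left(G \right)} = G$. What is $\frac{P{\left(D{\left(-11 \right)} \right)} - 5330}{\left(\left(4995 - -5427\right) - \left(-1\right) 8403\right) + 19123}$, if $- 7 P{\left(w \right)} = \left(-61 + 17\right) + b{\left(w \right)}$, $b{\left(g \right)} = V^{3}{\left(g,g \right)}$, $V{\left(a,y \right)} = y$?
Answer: $- \frac{35935}{265636} \approx -0.13528$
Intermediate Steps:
$b{\left(g \right)} = g^{3}$
$P{\left(w \right)} = \frac{44}{7} - \frac{w^{3}}{7}$ ($P{\left(w \right)} = - \frac{\left(-61 + 17\right) + w^{3}}{7} = - \frac{-44 + w^{3}}{7} = \frac{44}{7} - \frac{w^{3}}{7}$)
$\frac{P{\left(D{\left(-11 \right)} \right)} - 5330}{\left(\left(4995 - -5427\right) - \left(-1\right) 8403\right) + 19123} = \frac{\left(\frac{44}{7} - \frac{\left(-11\right)^{3}}{7}\right) - 5330}{\left(\left(4995 - -5427\right) - \left(-1\right) 8403\right) + 19123} = \frac{\left(\frac{44}{7} - - \frac{1331}{7}\right) - 5330}{\left(\left(4995 + 5427\right) - -8403\right) + 19123} = \frac{\left(\frac{44}{7} + \frac{1331}{7}\right) - 5330}{\left(10422 + 8403\right) + 19123} = \frac{\frac{1375}{7} - 5330}{18825 + 19123} = - \frac{35935}{7 \cdot 37948} = \left(- \frac{35935}{7}\right) \frac{1}{37948} = - \frac{35935}{265636}$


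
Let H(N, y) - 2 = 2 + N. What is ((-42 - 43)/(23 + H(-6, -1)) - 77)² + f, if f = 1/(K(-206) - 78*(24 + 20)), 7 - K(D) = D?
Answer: 3108270545/473193 ≈ 6568.7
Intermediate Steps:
H(N, y) = 4 + N (H(N, y) = 2 + (2 + N) = 4 + N)
K(D) = 7 - D
f = -1/3219 (f = 1/((7 - 1*(-206)) - 78*(24 + 20)) = 1/((7 + 206) - 78*44) = 1/(213 - 3432) = 1/(-3219) = -1/3219 ≈ -0.00031066)
((-42 - 43)/(23 + H(-6, -1)) - 77)² + f = ((-42 - 43)/(23 + (4 - 6)) - 77)² - 1/3219 = (-85/(23 - 2) - 77)² - 1/3219 = (-85/21 - 77)² - 1/3219 = (-1702/21)² - 1/3219 = 2896804/441 - 1/3219 = 3108270545/473193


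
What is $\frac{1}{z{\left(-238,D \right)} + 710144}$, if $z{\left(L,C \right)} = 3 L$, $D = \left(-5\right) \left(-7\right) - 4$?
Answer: $\frac{1}{709430} \approx 1.4096 \cdot 10^{-6}$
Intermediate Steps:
$D = 31$ ($D = 35 - 4 = 31$)
$\frac{1}{z{\left(-238,D \right)} + 710144} = \frac{1}{3 \left(-238\right) + 710144} = \frac{1}{-714 + 710144} = \frac{1}{709430}$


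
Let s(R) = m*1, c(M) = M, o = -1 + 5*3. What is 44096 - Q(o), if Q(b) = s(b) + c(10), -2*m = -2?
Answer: 44085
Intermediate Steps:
m = 1 (m = -½*(-2) = 1)
o = 14 (o = -1 + 15 = 14)
s(R) = 1 (s(R) = 1*1 = 1)
Q(b) = 11 (Q(b) = 1 + 10 = 11)
44096 - Q(o) = 44096 - 1*11 = 44096 - 11 = 44085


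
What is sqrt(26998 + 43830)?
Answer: 2*sqrt(17707) ≈ 266.14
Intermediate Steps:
sqrt(26998 + 43830) = sqrt(70828) = 2*sqrt(17707)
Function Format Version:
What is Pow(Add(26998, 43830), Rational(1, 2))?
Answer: Mul(2, Pow(17707, Rational(1, 2))) ≈ 266.14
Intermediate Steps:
Pow(Add(26998, 43830), Rational(1, 2)) = Pow(70828, Rational(1, 2)) = Mul(2, Pow(17707, Rational(1, 2)))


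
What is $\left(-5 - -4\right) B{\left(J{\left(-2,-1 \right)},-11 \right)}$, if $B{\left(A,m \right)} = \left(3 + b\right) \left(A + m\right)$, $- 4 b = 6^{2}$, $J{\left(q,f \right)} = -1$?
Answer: $-72$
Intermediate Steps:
$b = -9$ ($b = - \frac{6^{2}}{4} = \left(- \frac{1}{4}\right) 36 = -9$)
$B{\left(A,m \right)} = - 6 A - 6 m$ ($B{\left(A,m \right)} = \left(3 - 9\right) \left(A + m\right) = - 6 \left(A + m\right) = - 6 A - 6 m$)
$\left(-5 - -4\right) B{\left(J{\left(-2,-1 \right)},-11 \right)} = \left(-5 - -4\right) \left(\left(-6\right) \left(-1\right) - -66\right) = \left(-5 + 4\right) \left(6 + 66\right) = \left(-1\right) 72 = -72$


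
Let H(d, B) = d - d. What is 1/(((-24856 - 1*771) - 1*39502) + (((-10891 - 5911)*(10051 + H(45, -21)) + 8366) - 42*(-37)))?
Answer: -1/168932111 ≈ -5.9195e-9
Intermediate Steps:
H(d, B) = 0
1/(((-24856 - 1*771) - 1*39502) + (((-10891 - 5911)*(10051 + H(45, -21)) + 8366) - 42*(-37))) = 1/(((-24856 - 1*771) - 1*39502) + (((-10891 - 5911)*(10051 + 0) + 8366) - 42*(-37))) = 1/(((-24856 - 771) - 39502) + ((-16802*10051 + 8366) + 1554)) = 1/((-25627 - 39502) + ((-168876902 + 8366) + 1554)) = 1/(-65129 + (-168868536 + 1554)) = 1/(-65129 - 168866982) = 1/(-168932111) = -1/168932111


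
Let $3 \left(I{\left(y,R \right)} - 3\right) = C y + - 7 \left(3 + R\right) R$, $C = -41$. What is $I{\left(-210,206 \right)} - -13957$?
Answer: $- \frac{250888}{3} \approx -83629.0$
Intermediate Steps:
$I{\left(y,R \right)} = 3 - \frac{41 y}{3} + \frac{R \left(-21 - 7 R\right)}{3}$ ($I{\left(y,R \right)} = 3 + \frac{- 41 y + - 7 \left(3 + R\right) R}{3} = 3 + \frac{- 41 y + \left(-21 - 7 R\right) R}{3} = 3 + \frac{- 41 y + R \left(-21 - 7 R\right)}{3} = 3 + \left(- \frac{41 y}{3} + \frac{R \left(-21 - 7 R\right)}{3}\right) = 3 - \frac{41 y}{3} + \frac{R \left(-21 - 7 R\right)}{3}$)
$I{\left(-210,206 \right)} - -13957 = \left(3 - 1442 - -2870 - \frac{7 \cdot 206^{2}}{3}\right) - -13957 = \left(3 - 1442 + 2870 - \frac{297052}{3}\right) + 13957 = - \frac{292759}{3} + 13957 = - \frac{250888}{3}$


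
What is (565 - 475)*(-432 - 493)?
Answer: -83250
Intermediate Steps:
(565 - 475)*(-432 - 493) = 90*(-925) = -83250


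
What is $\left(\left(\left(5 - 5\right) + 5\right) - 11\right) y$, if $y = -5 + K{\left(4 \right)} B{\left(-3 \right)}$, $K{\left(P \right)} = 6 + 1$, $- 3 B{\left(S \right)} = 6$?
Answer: $114$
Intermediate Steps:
$B{\left(S \right)} = -2$ ($B{\left(S \right)} = \left(- \frac{1}{3}\right) 6 = -2$)
$K{\left(P \right)} = 7$
$y = -19$ ($y = -5 + 7 \left(-2\right) = -5 - 14 = -19$)
$\left(\left(\left(5 - 5\right) + 5\right) - 11\right) y = \left(\left(\left(5 - 5\right) + 5\right) - 11\right) \left(-19\right) = \left(\left(0 + 5\right) - 11\right) \left(-19\right) = \left(5 - 11\right) \left(-19\right) = \left(-6\right) \left(-19\right) = 114$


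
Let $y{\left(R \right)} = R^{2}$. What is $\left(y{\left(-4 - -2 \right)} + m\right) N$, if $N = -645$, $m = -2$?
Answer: $-1290$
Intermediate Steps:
$\left(y{\left(-4 - -2 \right)} + m\right) N = \left(\left(-4 - -2\right)^{2} - 2\right) \left(-645\right) = \left(\left(-4 + 2\right)^{2} - 2\right) \left(-645\right) = \left(\left(-2\right)^{2} - 2\right) \left(-645\right) = \left(4 - 2\right) \left(-645\right) = 2 \left(-645\right) = -1290$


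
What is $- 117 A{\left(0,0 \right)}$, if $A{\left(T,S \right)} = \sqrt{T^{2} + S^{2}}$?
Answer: $0$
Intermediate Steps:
$A{\left(T,S \right)} = \sqrt{S^{2} + T^{2}}$
$- 117 A{\left(0,0 \right)} = - 117 \sqrt{0^{2} + 0^{2}} = - 117 \sqrt{0 + 0} = - 117 \sqrt{0} = \left(-117\right) 0 = 0$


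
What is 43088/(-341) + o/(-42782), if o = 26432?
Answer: -926202064/7294331 ≈ -126.98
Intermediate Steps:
43088/(-341) + o/(-42782) = 43088/(-341) + 26432/(-42782) = 43088*(-1/341) + 26432*(-1/42782) = -43088/341 - 13216/21391 = -926202064/7294331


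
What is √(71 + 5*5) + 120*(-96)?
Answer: -11520 + 4*√6 ≈ -11510.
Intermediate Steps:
√(71 + 5*5) + 120*(-96) = √(71 + 25) - 11520 = √96 - 11520 = 4*√6 - 11520 = -11520 + 4*√6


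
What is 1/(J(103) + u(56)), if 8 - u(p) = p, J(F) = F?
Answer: 1/55 ≈ 0.018182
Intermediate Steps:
u(p) = 8 - p
1/(J(103) + u(56)) = 1/(103 + (8 - 1*56)) = 1/(103 + (8 - 56)) = 1/(103 - 48) = 1/55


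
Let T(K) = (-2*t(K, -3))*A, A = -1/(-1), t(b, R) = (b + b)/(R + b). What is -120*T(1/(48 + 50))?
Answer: -480/293 ≈ -1.6382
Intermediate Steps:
t(b, R) = 2*b/(R + b) (t(b, R) = (2*b)/(R + b) = 2*b/(R + b))
A = 1 (A = -1*(-1) = 1)
T(K) = -4*K/(-3 + K) (T(K) = -4*K/(-3 + K)*1 = -4*K/(-3 + K))
-120*T(1/(48 + 50)) = -(-480)/((48 + 50)*(-3 + 1/(48 + 50))) = -(-480)/(98*(-3 + 1/98)) = -(-480)/(98*(-293/98)) = -(-480)*(-98)/(98*293) = -120*4/293 = -480/293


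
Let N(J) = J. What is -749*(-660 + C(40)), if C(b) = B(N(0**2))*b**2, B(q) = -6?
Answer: 7684740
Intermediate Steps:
C(b) = -6*b**2
-749*(-660 + C(40)) = -749*(-660 - 6*40**2) = -749*(-660 - 6*1600) = -749*(-660 - 9600) = -749*(-10260) = 7684740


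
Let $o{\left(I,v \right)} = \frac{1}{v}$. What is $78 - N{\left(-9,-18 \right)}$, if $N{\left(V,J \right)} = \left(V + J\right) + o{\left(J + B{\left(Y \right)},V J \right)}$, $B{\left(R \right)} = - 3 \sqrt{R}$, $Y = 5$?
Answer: $\frac{17009}{162} \approx 104.99$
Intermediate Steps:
$N{\left(V,J \right)} = J + V + \frac{1}{J V}$ ($N{\left(V,J \right)} = \left(V + J\right) + \frac{1}{V J} = \left(J + V\right) + \frac{1}{J V} = J + V + \frac{1}{J V}$)
$78 - N{\left(-9,-18 \right)} = 78 - \left(-18 - 9 + \frac{1}{\left(-18\right) \left(-9\right)}\right) = 78 - \left(-18 - 9 - - \frac{1}{162}\right) = 78 - \left(-18 - 9 + \frac{1}{162}\right) = 78 - - \frac{4373}{162} = 78 + \frac{4373}{162} = \frac{17009}{162}$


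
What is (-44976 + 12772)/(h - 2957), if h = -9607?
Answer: 8051/3141 ≈ 2.5632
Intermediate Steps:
(-44976 + 12772)/(h - 2957) = (-44976 + 12772)/(-9607 - 2957) = -32204/(-12564) = -32204*(-1/12564) = 8051/3141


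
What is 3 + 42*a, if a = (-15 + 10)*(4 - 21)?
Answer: 3573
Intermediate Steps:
a = 85 (a = -5*(-17) = 85)
3 + 42*a = 3 + 42*85 = 3 + 3570 = 3573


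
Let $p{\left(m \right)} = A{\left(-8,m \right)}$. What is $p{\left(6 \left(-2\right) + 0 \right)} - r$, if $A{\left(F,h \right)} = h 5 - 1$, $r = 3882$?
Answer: $-3943$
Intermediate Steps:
$A{\left(F,h \right)} = -1 + 5 h$ ($A{\left(F,h \right)} = 5 h - 1 = -1 + 5 h$)
$p{\left(m \right)} = -1 + 5 m$
$p{\left(6 \left(-2\right) + 0 \right)} - r = \left(-1 + 5 \left(6 \left(-2\right) + 0\right)\right) - 3882 = \left(-1 + 5 \left(-12 + 0\right)\right) - 3882 = \left(-1 + 5 \left(-12\right)\right) - 3882 = \left(-1 - 60\right) - 3882 = -61 - 3882 = -3943$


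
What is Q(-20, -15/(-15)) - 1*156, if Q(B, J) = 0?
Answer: -156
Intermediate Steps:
Q(-20, -15/(-15)) - 1*156 = 0 - 1*156 = 0 - 156 = -156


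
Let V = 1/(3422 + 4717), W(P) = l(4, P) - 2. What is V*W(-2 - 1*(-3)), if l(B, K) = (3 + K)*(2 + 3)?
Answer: 6/2713 ≈ 0.0022116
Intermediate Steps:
l(B, K) = 15 + 5*K (l(B, K) = (3 + K)*5 = 15 + 5*K)
W(P) = 13 + 5*P (W(P) = (15 + 5*P) - 2 = 13 + 5*P)
V = 1/8139 ≈ 0.00012287
V*W(-2 - 1*(-3)) = (13 + 5*(-2 - 1*(-3)))/8139 = (13 + 5*(-2 + 3))/8139 = (13 + 5*1)/8139 = (13 + 5)/8139 = (1/8139)*18 = 6/2713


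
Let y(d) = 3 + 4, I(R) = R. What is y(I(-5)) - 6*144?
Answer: -857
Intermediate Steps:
y(d) = 7
y(I(-5)) - 6*144 = 7 - 6*144 = 7 - 864 = -857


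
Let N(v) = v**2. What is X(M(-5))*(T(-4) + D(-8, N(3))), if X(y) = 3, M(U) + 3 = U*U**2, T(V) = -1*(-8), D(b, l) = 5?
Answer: 39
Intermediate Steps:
T(V) = 8
M(U) = -3 + U**3 (M(U) = -3 + U*U**2 = -3 + U**3)
X(M(-5))*(T(-4) + D(-8, N(3))) = 3*(8 + 5) = 3*13 = 39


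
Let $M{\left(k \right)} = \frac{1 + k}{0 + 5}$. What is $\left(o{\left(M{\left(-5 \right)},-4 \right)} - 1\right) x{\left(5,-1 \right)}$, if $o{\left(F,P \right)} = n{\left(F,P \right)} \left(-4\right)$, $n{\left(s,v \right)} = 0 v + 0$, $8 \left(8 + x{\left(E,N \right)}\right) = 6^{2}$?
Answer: $\frac{7}{2} \approx 3.5$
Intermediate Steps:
$x{\left(E,N \right)} = - \frac{7}{2}$ ($x{\left(E,N \right)} = -8 + \frac{6^{2}}{8} = -8 + \frac{1}{8} \cdot 36 = -8 + \frac{9}{2} = - \frac{7}{2}$)
$M{\left(k \right)} = \frac{1}{5} + \frac{k}{5}$ ($M{\left(k \right)} = \frac{1 + k}{5} = \left(1 + k\right) \frac{1}{5} = \frac{1}{5} + \frac{k}{5}$)
$n{\left(s,v \right)} = 0$ ($n{\left(s,v \right)} = 0 + 0 = 0$)
$o{\left(F,P \right)} = 0$ ($o{\left(F,P \right)} = 0 \left(-4\right) = 0$)
$\left(o{\left(M{\left(-5 \right)},-4 \right)} - 1\right) x{\left(5,-1 \right)} = \left(0 - 1\right) \left(- \frac{7}{2}\right) = \left(-1\right) \left(- \frac{7}{2}\right) = \frac{7}{2}$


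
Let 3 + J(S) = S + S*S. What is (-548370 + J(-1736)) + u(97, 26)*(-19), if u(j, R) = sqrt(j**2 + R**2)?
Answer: 2463587 - 19*sqrt(10085) ≈ 2.4617e+6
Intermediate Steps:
u(j, R) = sqrt(R**2 + j**2)
J(S) = -3 + S + S**2 (J(S) = -3 + (S + S*S) = -3 + (S + S**2) = -3 + S + S**2)
(-548370 + J(-1736)) + u(97, 26)*(-19) = (-548370 + (-3 - 1736 + (-1736)**2)) + sqrt(26**2 + 97**2)*(-19) = (-548370 + (-3 - 1736 + 3013696)) + sqrt(676 + 9409)*(-19) = (-548370 + 3011957) + sqrt(10085)*(-19) = 2463587 - 19*sqrt(10085)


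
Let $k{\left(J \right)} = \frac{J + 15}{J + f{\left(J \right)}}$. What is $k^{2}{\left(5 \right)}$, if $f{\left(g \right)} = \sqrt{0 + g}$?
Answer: $30 - 10 \sqrt{5} \approx 7.6393$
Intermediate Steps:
$f{\left(g \right)} = \sqrt{g}$
$k{\left(J \right)} = \frac{15 + J}{J + \sqrt{J}}$ ($k{\left(J \right)} = \frac{J + 15}{J + \sqrt{J}} = \frac{15 + J}{J + \sqrt{J}}$)
$k^{2}{\left(5 \right)} = \left(\frac{15 + 5}{5 + \sqrt{5}}\right)^{2} = \left(\frac{1}{5 + \sqrt{5}} \cdot 20\right)^{2} = \left(\frac{20}{5 + \sqrt{5}}\right)^{2} = \frac{400}{\left(5 + \sqrt{5}\right)^{2}}$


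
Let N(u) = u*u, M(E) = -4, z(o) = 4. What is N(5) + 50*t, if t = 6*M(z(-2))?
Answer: -1175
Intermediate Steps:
N(u) = u²
t = -24 (t = 6*(-4) = -24)
N(5) + 50*t = 5² + 50*(-24) = 25 - 1200 = -1175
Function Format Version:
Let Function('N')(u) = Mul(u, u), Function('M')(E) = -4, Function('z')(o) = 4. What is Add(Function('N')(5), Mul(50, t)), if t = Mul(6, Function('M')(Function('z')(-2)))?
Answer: -1175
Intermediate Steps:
Function('N')(u) = Pow(u, 2)
t = -24 (t = Mul(6, -4) = -24)
Add(Function('N')(5), Mul(50, t)) = Add(Pow(5, 2), Mul(50, -24)) = Add(25, -1200) = -1175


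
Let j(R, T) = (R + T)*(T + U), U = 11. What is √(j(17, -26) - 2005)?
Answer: I*√1870 ≈ 43.243*I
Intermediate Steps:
j(R, T) = (11 + T)*(R + T) (j(R, T) = (R + T)*(T + 11) = (R + T)*(11 + T) = (11 + T)*(R + T))
√(j(17, -26) - 2005) = √(((-26)² + 11*17 + 11*(-26) + 17*(-26)) - 2005) = √((676 + 187 - 286 - 442) - 2005) = √(135 - 2005) = √(-1870) = I*√1870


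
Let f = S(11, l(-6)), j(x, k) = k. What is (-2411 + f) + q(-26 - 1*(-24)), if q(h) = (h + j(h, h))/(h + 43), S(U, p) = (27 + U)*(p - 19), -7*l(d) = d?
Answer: -889851/287 ≈ -3100.5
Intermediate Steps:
l(d) = -d/7
S(U, p) = (-19 + p)*(27 + U) (S(U, p) = (27 + U)*(-19 + p) = (-19 + p)*(27 + U))
f = -4826/7 (f = -513 - 19*11 + 27*(-⅐*(-6)) + 11*(-⅐*(-6)) = -513 - 209 + 27*(6/7) + 11*(6/7) = -513 - 209 + 162/7 + 66/7 = -4826/7 ≈ -689.43)
q(h) = 2*h/(43 + h) (q(h) = (h + h)/(h + 43) = (2*h)/(43 + h) = 2*h/(43 + h))
(-2411 + f) + q(-26 - 1*(-24)) = (-2411 - 4826/7) + 2*(-26 - 1*(-24))/(43 + (-26 - 1*(-24))) = -21703/7 + 2*(-26 + 24)/(43 + (-26 + 24)) = -21703/7 + 2*(-2)/(43 - 2) = -21703/7 + 2*(-2)/41 = -21703/7 + 2*(-2)*(1/41) = -21703/7 - 4/41 = -889851/287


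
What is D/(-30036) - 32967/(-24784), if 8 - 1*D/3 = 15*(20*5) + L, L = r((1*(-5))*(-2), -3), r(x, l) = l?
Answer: 91742245/62034352 ≈ 1.4789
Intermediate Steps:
L = -3
D = -4467 (D = 24 - 3*(15*(20*5) - 3) = 24 - 3*(15*100 - 3) = 24 - 3*(1500 - 3) = 24 - 3*1497 = 24 - 4491 = -4467)
D/(-30036) - 32967/(-24784) = -4467/(-30036) - 32967/(-24784) = -4467*(-1/30036) - 32967*(-1/24784) = 1489/10012 + 32967/24784 = 91742245/62034352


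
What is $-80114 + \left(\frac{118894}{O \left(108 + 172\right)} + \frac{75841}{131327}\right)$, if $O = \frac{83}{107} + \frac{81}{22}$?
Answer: $- \frac{1102661656362851}{13780142110} \approx -80018.0$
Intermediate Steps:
$O = \frac{10493}{2354}$ ($O = 83 \cdot \frac{1}{107} + 81 \cdot \frac{1}{22} = \frac{83}{107} + \frac{81}{22} = \frac{10493}{2354} \approx 4.4575$)
$-80114 + \left(\frac{118894}{O \left(108 + 172\right)} + \frac{75841}{131327}\right) = -80114 + \left(\frac{118894}{\frac{10493}{2354} \left(108 + 172\right)} + \frac{75841}{131327}\right) = -80114 + \left(\frac{118894}{\frac{10493}{2354} \cdot 280} + 75841 \cdot \frac{1}{131327}\right) = -80114 + \left(\frac{118894}{\frac{1469020}{1177}} + \frac{75841}{131327}\right) = -80114 + \left(118894 \cdot \frac{1177}{1469020} + \frac{75841}{131327}\right) = -80114 + \left(\frac{69969119}{734510} + \frac{75841}{131327}\right) = -80114 + \frac{1320648637689}{13780142110} = - \frac{1102661656362851}{13780142110}$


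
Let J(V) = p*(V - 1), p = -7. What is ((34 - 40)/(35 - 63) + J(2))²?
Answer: 9025/196 ≈ 46.046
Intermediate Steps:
J(V) = 7 - 7*V (J(V) = -7*(V - 1) = -7*(-1 + V) = 7 - 7*V)
((34 - 40)/(35 - 63) + J(2))² = ((34 - 40)/(35 - 63) + (7 - 7*2))² = (-6/(-28) + (7 - 14))² = (-6*(-1/28) - 7)² = (3/14 - 7)² = (-95/14)² = 9025/196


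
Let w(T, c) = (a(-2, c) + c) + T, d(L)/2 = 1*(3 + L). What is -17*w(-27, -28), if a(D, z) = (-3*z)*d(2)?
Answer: -13345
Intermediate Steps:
d(L) = 6 + 2*L (d(L) = 2*(1*(3 + L)) = 2*(3 + L) = 6 + 2*L)
a(D, z) = -30*z (a(D, z) = (-3*z)*(6 + 2*2) = (-3*z)*(6 + 4) = -3*z*10 = -30*z)
w(T, c) = T - 29*c (w(T, c) = (-30*c + c) + T = -29*c + T = T - 29*c)
-17*w(-27, -28) = -17*(-27 - 29*(-28)) = -17*(-27 + 812) = -17*785 = -13345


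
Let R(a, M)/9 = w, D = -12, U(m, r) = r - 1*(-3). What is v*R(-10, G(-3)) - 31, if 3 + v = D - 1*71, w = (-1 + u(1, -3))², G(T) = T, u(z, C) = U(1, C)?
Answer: -805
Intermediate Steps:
U(m, r) = 3 + r (U(m, r) = r + 3 = 3 + r)
u(z, C) = 3 + C
w = 1 (w = (-1 + (3 - 3))² = (-1 + 0)² = (-1)² = 1)
R(a, M) = 9 (R(a, M) = 9*1 = 9)
v = -86 (v = -3 + (-12 - 1*71) = -3 + (-12 - 71) = -3 - 83 = -86)
v*R(-10, G(-3)) - 31 = -86*9 - 31 = -774 - 31 = -805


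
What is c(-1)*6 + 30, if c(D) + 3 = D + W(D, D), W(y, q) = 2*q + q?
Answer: -12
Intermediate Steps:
W(y, q) = 3*q
c(D) = -3 + 4*D (c(D) = -3 + (D + 3*D) = -3 + 4*D)
c(-1)*6 + 30 = (-3 + 4*(-1))*6 + 30 = (-3 - 4)*6 + 30 = -7*6 + 30 = -42 + 30 = -12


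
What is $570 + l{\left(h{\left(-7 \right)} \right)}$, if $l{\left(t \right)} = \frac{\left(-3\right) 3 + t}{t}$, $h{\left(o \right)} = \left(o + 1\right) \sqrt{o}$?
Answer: $571 - \frac{3 i \sqrt{7}}{14} \approx 571.0 - 0.56695 i$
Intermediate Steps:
$h{\left(o \right)} = \sqrt{o} \left(1 + o\right)$ ($h{\left(o \right)} = \left(1 + o\right) \sqrt{o} = \sqrt{o} \left(1 + o\right)$)
$l{\left(t \right)} = \frac{-9 + t}{t}$
$570 + l{\left(h{\left(-7 \right)} \right)} = 570 + \frac{-9 + \sqrt{-7} \left(1 - 7\right)}{\sqrt{-7} \left(1 - 7\right)} = 570 + \frac{-9 + i \sqrt{7} \left(-6\right)}{i \sqrt{7} \left(-6\right)} = 570 + \frac{-9 - 6 i \sqrt{7}}{\left(-6\right) i \sqrt{7}} = 570 + \frac{i \sqrt{7}}{42} \left(-9 - 6 i \sqrt{7}\right) = 570 + \frac{i \sqrt{7} \left(-9 - 6 i \sqrt{7}\right)}{42}$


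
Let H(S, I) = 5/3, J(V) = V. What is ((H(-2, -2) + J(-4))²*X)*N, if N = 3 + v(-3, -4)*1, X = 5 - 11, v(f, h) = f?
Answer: 0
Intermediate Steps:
H(S, I) = 5/3 (H(S, I) = 5*(⅓) = 5/3)
X = -6
N = 0 (N = 3 - 3*1 = 3 - 3 = 0)
((H(-2, -2) + J(-4))²*X)*N = ((5/3 - 4)²*(-6))*0 = ((-7/3)²*(-6))*0 = ((49/9)*(-6))*0 = -98/3*0 = 0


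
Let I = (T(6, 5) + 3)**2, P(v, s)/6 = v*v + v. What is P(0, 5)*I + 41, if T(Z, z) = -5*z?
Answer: 41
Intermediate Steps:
P(v, s) = 6*v + 6*v**2 (P(v, s) = 6*(v*v + v) = 6*(v**2 + v) = 6*(v + v**2) = 6*v + 6*v**2)
I = 484 (I = (-5*5 + 3)**2 = (-25 + 3)**2 = (-22)**2 = 484)
P(0, 5)*I + 41 = (6*0*(1 + 0))*484 + 41 = (6*0*1)*484 + 41 = 0*484 + 41 = 0 + 41 = 41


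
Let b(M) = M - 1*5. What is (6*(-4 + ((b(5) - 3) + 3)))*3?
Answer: -72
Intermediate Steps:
b(M) = -5 + M (b(M) = M - 5 = -5 + M)
(6*(-4 + ((b(5) - 3) + 3)))*3 = (6*(-4 + (((-5 + 5) - 3) + 3)))*3 = (6*(-4 + ((0 - 3) + 3)))*3 = (6*(-4 + (-3 + 3)))*3 = (6*(-4 + 0))*3 = (6*(-4))*3 = -24*3 = -72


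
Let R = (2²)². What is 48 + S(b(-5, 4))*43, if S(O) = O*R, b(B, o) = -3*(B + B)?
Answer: 20688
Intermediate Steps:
b(B, o) = -6*B
R = 16 (R = 4² = 16)
S(O) = 16*O (S(O) = O*16 = 16*O)
48 + S(b(-5, 4))*43 = 48 + (16*(-6*(-5)))*43 = 48 + (16*30)*43 = 48 + 480*43 = 48 + 20640 = 20688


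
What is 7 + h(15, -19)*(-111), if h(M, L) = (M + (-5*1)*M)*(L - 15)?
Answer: -226433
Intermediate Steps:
h(M, L) = -4*M*(-15 + L) (h(M, L) = (M - 5*M)*(-15 + L) = (-4*M)*(-15 + L) = -4*M*(-15 + L))
7 + h(15, -19)*(-111) = 7 + (4*15*(15 - 1*(-19)))*(-111) = 7 + (4*15*(15 + 19))*(-111) = 7 + (4*15*34)*(-111) = 7 + 2040*(-111) = 7 - 226440 = -226433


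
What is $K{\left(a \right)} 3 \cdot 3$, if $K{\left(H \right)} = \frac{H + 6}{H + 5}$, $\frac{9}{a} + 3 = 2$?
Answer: $\frac{27}{4} \approx 6.75$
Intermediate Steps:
$a = -9$ ($a = \frac{9}{-3 + 2} = \frac{9}{-1} = 9 \left(-1\right) = -9$)
$K{\left(H \right)} = \frac{6 + H}{5 + H}$
$K{\left(a \right)} 3 \cdot 3 = \frac{6 - 9}{5 - 9} \cdot 3 \cdot 3 = \frac{1}{-4} \left(-3\right) 3 \cdot 3 = \left(- \frac{1}{4}\right) \left(-3\right) 3 \cdot 3 = \frac{3}{4} \cdot 3 \cdot 3 = \frac{9}{4} \cdot 3 = \frac{27}{4}$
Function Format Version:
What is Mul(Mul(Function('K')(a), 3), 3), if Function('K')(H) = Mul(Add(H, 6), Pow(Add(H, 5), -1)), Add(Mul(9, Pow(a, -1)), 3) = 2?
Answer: Rational(27, 4) ≈ 6.7500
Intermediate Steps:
a = -9 (a = Mul(9, Pow(Add(-3, 2), -1)) = Mul(9, Pow(-1, -1)) = Mul(9, -1) = -9)
Function('K')(H) = Mul(Pow(Add(5, H), -1), Add(6, H)) (Function('K')(H) = Mul(Add(6, H), Pow(Add(5, H), -1)) = Mul(Pow(Add(5, H), -1), Add(6, H)))
Mul(Mul(Function('K')(a), 3), 3) = Mul(Mul(Mul(Pow(Add(5, -9), -1), Add(6, -9)), 3), 3) = Mul(Mul(Mul(Pow(-4, -1), -3), 3), 3) = Mul(Mul(Mul(Rational(-1, 4), -3), 3), 3) = Mul(Mul(Rational(3, 4), 3), 3) = Mul(Rational(9, 4), 3) = Rational(27, 4)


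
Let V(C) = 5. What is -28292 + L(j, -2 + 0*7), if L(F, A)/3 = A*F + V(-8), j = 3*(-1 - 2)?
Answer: -28223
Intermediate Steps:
j = -9 (j = 3*(-3) = -9)
L(F, A) = 15 + 3*A*F (L(F, A) = 3*(A*F + 5) = 3*(5 + A*F) = 15 + 3*A*F)
-28292 + L(j, -2 + 0*7) = -28292 + (15 + 3*(-2 + 0*7)*(-9)) = -28292 + (15 + 3*(-2 + 0)*(-9)) = -28292 + (15 + 3*(-2)*(-9)) = -28292 + (15 + 54) = -28292 + 69 = -28223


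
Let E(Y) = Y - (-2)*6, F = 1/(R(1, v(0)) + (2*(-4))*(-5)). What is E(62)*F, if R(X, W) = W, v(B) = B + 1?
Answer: 74/41 ≈ 1.8049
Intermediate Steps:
v(B) = 1 + B
F = 1/41 (F = 1/((1 + 0) + (2*(-4))*(-5)) = 1/(1 - 8*(-5)) = 1/(1 + 40) = 1/41 ≈ 0.024390)
E(Y) = 12 + Y (E(Y) = Y - 1*(-12) = Y + 12 = 12 + Y)
E(62)*F = (12 + 62)*(1/41) = 74*(1/41) = 74/41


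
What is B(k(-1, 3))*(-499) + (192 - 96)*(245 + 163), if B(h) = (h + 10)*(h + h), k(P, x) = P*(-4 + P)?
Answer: -35682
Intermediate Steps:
B(h) = 2*h*(10 + h) (B(h) = (10 + h)*(2*h) = 2*h*(10 + h))
B(k(-1, 3))*(-499) + (192 - 96)*(245 + 163) = (2*(-(-4 - 1))*(10 - (-4 - 1)))*(-499) + (192 - 96)*(245 + 163) = (2*(-1*(-5))*(10 - 1*(-5)))*(-499) + 96*408 = (2*5*(10 + 5))*(-499) + 39168 = (2*5*15)*(-499) + 39168 = 150*(-499) + 39168 = -74850 + 39168 = -35682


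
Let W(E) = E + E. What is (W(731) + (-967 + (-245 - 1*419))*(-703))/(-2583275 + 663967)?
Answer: -1148055/1919308 ≈ -0.59816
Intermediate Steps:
W(E) = 2*E
(W(731) + (-967 + (-245 - 1*419))*(-703))/(-2583275 + 663967) = (2*731 + (-967 + (-245 - 1*419))*(-703))/(-2583275 + 663967) = (1462 + (-967 + (-245 - 419))*(-703))/(-1919308) = (1462 + (-967 - 664)*(-703))*(-1/1919308) = (1462 - 1631*(-703))*(-1/1919308) = (1462 + 1146593)*(-1/1919308) = 1148055*(-1/1919308) = -1148055/1919308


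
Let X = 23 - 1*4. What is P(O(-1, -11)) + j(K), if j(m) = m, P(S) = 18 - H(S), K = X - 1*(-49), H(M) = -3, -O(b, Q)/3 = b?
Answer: 89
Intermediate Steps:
X = 19 (X = 23 - 4 = 19)
O(b, Q) = -3*b
K = 68 (K = 19 - 1*(-49) = 19 + 49 = 68)
P(S) = 21 (P(S) = 18 - 1*(-3) = 18 + 3 = 21)
P(O(-1, -11)) + j(K) = 21 + 68 = 89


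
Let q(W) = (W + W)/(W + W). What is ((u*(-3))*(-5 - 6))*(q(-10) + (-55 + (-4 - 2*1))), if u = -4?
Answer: 7920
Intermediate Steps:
q(W) = 1 (q(W) = (2*W)/((2*W)) = (2*W)*(1/(2*W)) = 1)
((u*(-3))*(-5 - 6))*(q(-10) + (-55 + (-4 - 2*1))) = ((-4*(-3))*(-5 - 6))*(1 + (-55 + (-4 - 2*1))) = (12*(-11))*(1 + (-55 + (-4 - 2))) = -132*(1 + (-55 - 6)) = -132*(1 - 61) = -132*(-60) = 7920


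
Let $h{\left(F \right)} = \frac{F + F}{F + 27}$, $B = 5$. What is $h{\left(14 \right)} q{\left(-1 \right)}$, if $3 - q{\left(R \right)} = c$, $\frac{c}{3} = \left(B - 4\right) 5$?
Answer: $- \frac{336}{41} \approx -8.1951$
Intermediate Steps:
$c = 15$ ($c = 3 \left(5 - 4\right) 5 = 3 \cdot 1 \cdot 5 = 3 \cdot 5 = 15$)
$q{\left(R \right)} = -12$ ($q{\left(R \right)} = 3 - 15 = -12$)
$h{\left(F \right)} = \frac{2 F}{27 + F}$
$h{\left(14 \right)} q{\left(-1 \right)} = 2 \cdot 14 \frac{1}{27 + 14} \left(-12\right) = 2 \cdot 14 \cdot \frac{1}{41} \left(-12\right) = \frac{28}{41} \left(-12\right) = - \frac{336}{41}$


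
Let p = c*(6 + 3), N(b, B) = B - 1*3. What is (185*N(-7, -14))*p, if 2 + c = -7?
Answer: 254745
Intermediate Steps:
c = -9 (c = -2 - 7 = -9)
N(b, B) = -3 + B (N(b, B) = B - 3 = -3 + B)
p = -81 (p = -9*(6 + 3) = -9*9 = -81)
(185*N(-7, -14))*p = (185*(-3 - 14))*(-81) = (185*(-17))*(-81) = -3145*(-81) = 254745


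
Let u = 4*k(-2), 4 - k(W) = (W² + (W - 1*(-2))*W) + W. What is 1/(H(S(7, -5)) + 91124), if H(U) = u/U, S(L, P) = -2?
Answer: 1/91120 ≈ 1.0975e-5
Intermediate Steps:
k(W) = 4 - W - W² - W*(2 + W) (k(W) = 4 - ((W² + (W - 1*(-2))*W) + W) = 4 - ((W² + (W + 2)*W) + W) = 4 - ((W² + (2 + W)*W) + W) = 4 - ((W² + W*(2 + W)) + W) = 4 - (W + W² + W*(2 + W)) = 4 + (-W - W² - W*(2 + W)) = 4 - W - W² - W*(2 + W))
u = 8 (u = 4*(4 - 3*(-2) - 2*(-2)²) = 4*(4 + 6 - 2*4) = 4*(4 + 6 - 8) = 4*2 = 8)
H(U) = 8/U
1/(H(S(7, -5)) + 91124) = 1/(8/(-2) + 91124) = 1/(8*(-½) + 91124) = 1/(-4 + 91124) = 1/91120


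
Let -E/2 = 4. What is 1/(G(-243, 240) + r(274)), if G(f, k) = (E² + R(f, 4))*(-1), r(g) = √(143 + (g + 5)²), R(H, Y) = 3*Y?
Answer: 19/18052 + √4874/18052 ≈ 0.0049199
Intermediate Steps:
E = -8 (E = -2*4 = -8)
r(g) = √(143 + (5 + g)²)
G(f, k) = -76 (G(f, k) = ((-8)² + 3*4)*(-1) = (64 + 12)*(-1) = 76*(-1) = -76)
1/(G(-243, 240) + r(274)) = 1/(-76 + √(143 + (5 + 274)²)) = 1/(-76 + √(143 + 279²)) = 1/(-76 + √(143 + 77841)) = 1/(-76 + √77984) = 1/(-76 + 4*√4874)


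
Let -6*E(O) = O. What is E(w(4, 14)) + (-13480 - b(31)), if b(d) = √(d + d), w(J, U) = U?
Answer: -40447/3 - √62 ≈ -13490.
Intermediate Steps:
E(O) = -O/6
b(d) = √2*√d (b(d) = √(2*d) = √2*√d)
E(w(4, 14)) + (-13480 - b(31)) = -⅙*14 + (-13480 - √2*√31) = -7/3 + (-13480 - √62) = -40447/3 - √62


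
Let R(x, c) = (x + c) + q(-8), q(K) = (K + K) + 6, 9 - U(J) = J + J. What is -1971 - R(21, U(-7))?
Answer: -2005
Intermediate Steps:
U(J) = 9 - 2*J (U(J) = 9 - (J + J) = 9 - 2*J)
q(K) = 6 + 2*K (q(K) = 2*K + 6 = 6 + 2*K)
R(x, c) = -10 + c + x (R(x, c) = (x + c) + (6 + 2*(-8)) = (c + x) + (6 - 16) = (c + x) - 10 = -10 + c + x)
-1971 - R(21, U(-7)) = -1971 - (-10 + (9 - 2*(-7)) + 21) = -1971 - (-10 + (9 + 14) + 21) = -1971 - (-10 + 23 + 21) = -1971 - 1*34 = -1971 - 34 = -2005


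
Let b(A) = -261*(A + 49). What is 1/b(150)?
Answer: -1/51939 ≈ -1.9253e-5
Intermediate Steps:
b(A) = -12789 - 261*A (b(A) = -261*(49 + A) = -12789 - 261*A)
1/b(150) = 1/(-12789 - 261*150) = 1/(-12789 - 39150) = 1/(-51939) = -1/51939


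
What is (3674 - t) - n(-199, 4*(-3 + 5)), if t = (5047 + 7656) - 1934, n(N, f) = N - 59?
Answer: -6837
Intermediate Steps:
n(N, f) = -59 + N
t = 10769 (t = 12703 - 1934 = 10769)
(3674 - t) - n(-199, 4*(-3 + 5)) = (3674 - 1*10769) - (-59 - 199) = (3674 - 10769) - 1*(-258) = -7095 + 258 = -6837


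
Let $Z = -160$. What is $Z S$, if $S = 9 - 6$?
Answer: $-480$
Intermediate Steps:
$S = 3$
$Z S = \left(-160\right) 3 = -480$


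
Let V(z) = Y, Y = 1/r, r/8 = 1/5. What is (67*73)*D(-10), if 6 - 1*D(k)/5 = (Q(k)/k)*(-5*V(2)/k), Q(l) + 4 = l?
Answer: 2176495/16 ≈ 1.3603e+5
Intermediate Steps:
r = 8/5 ≈ 1.6000
Q(l) = -4 + l
Y = 5/8 (Y = 1/(8/5) = 5/8 ≈ 0.62500)
V(z) = 5/8
D(k) = 30 + 125*(-4 + k)/(8*k²) (D(k) = 30 - 5*(-4 + k)/k*(-25/(8*k)) = 30 - (-125)*(-4 + k)/(8*k²) = 30 + 125*(-4 + k)/(8*k²))
(67*73)*D(-10) = (67*73)*(30 - 125/2/(-10)² + (125/8)/(-10)) = 4891*(30 - 125/2*1/100 + (125/8)*(-⅒)) = 4891*(30 - 5/8 - 25/16) = 4891*(445/16) = 2176495/16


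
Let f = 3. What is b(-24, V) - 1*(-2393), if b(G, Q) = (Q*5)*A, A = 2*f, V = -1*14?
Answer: 1973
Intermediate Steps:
V = -14
A = 6 (A = 2*3 = 6)
b(G, Q) = 30*Q (b(G, Q) = (Q*5)*6 = (5*Q)*6 = 30*Q)
b(-24, V) - 1*(-2393) = 30*(-14) - 1*(-2393) = -420 + 2393 = 1973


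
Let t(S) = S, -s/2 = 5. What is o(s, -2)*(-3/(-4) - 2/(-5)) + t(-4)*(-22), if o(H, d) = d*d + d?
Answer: 903/10 ≈ 90.300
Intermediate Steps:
s = -10 (s = -2*5 = -10)
o(H, d) = d + d**2 (o(H, d) = d**2 + d = d + d**2)
o(s, -2)*(-3/(-4) - 2/(-5)) + t(-4)*(-22) = (-2*(1 - 2))*(-3/(-4) - 2/(-5)) - 4*(-22) = (-2*(-1))*(-3*(-1/4) - 2*(-1/5)) + 88 = 2*(3/4 + 2/5) + 88 = 2*(23/20) + 88 = 23/10 + 88 = 903/10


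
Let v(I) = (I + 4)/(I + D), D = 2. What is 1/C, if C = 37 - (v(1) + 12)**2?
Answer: -9/1348 ≈ -0.0066766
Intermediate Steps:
v(I) = (4 + I)/(2 + I) (v(I) = (I + 4)/(I + 2) = (4 + I)/(2 + I))
C = -1348/9 (C = 37 - ((4 + 1)/(2 + 1) + 12)**2 = 37 - (5/3 + 12)**2 = 37 - (41/3)**2 = 37 - 1*1681/9 = 37 - 1681/9 = -1348/9 ≈ -149.78)
1/C = 1/(-1348/9) = -9/1348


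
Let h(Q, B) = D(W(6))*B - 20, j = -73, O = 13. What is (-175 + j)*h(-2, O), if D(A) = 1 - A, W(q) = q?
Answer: 21080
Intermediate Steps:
h(Q, B) = -20 - 5*B (h(Q, B) = (1 - 1*6)*B - 20 = (1 - 6)*B - 20 = -5*B - 20 = -20 - 5*B)
(-175 + j)*h(-2, O) = (-175 - 73)*(-20 - 5*13) = -248*(-20 - 65) = -248*(-85) = 21080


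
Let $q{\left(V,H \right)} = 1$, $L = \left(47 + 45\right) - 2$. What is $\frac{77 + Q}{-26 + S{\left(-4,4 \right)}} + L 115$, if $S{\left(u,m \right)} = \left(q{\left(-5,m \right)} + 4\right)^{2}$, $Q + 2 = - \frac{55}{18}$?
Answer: $\frac{185005}{18} \approx 10278.0$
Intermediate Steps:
$L = 90$ ($L = 92 - 2 = 90$)
$Q = - \frac{91}{18}$ ($Q = -2 - \frac{55}{18} = - \frac{91}{18} \approx -5.0556$)
$S{\left(u,m \right)} = 25$ ($S{\left(u,m \right)} = \left(1 + 4\right)^{2} = 5^{2} = 25$)
$\frac{77 + Q}{-26 + S{\left(-4,4 \right)}} + L 115 = \frac{77 - \frac{91}{18}}{-26 + 25} + 90 \cdot 115 = \frac{1295}{18 \left(-1\right)} + 10350 = \frac{1295}{18} \left(-1\right) + 10350 = - \frac{1295}{18} + 10350 = \frac{185005}{18}$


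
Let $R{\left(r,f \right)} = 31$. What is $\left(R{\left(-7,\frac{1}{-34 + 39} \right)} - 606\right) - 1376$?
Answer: $-1951$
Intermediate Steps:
$\left(R{\left(-7,\frac{1}{-34 + 39} \right)} - 606\right) - 1376 = \left(31 - 606\right) - 1376 = -575 - 1376 = -1951$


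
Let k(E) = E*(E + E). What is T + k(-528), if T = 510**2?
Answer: 817668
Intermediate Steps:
T = 260100
k(E) = 2*E**2 (k(E) = E*(2*E) = 2*E**2)
T + k(-528) = 260100 + 2*(-528)**2 = 260100 + 2*278784 = 260100 + 557568 = 817668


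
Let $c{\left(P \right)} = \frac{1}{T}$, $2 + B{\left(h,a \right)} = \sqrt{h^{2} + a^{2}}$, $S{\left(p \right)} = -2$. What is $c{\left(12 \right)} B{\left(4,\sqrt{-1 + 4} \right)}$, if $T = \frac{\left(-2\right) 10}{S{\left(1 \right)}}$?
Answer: $- \frac{1}{5} + \frac{\sqrt{19}}{10} \approx 0.23589$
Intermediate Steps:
$T = 10$ ($T = \frac{\left(-2\right) 10}{-2} = \left(-20\right) \left(- \frac{1}{2}\right) = 10$)
$B{\left(h,a \right)} = -2 + \sqrt{a^{2} + h^{2}}$ ($B{\left(h,a \right)} = -2 + \sqrt{h^{2} + a^{2}} = -2 + \sqrt{a^{2} + h^{2}}$)
$c{\left(P \right)} = \frac{1}{10}$
$c{\left(12 \right)} B{\left(4,\sqrt{-1 + 4} \right)} = \frac{-2 + \sqrt{\left(\sqrt{-1 + 4}\right)^{2} + 4^{2}}}{10} = \frac{-2 + \sqrt{\left(\sqrt{3}\right)^{2} + 16}}{10} = \frac{-2 + \sqrt{3 + 16}}{10} = \frac{-2 + \sqrt{19}}{10} = - \frac{1}{5} + \frac{\sqrt{19}}{10}$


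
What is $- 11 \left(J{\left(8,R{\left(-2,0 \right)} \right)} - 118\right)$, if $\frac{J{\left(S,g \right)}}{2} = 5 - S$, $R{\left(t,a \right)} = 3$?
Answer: $1364$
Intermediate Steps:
$J{\left(S,g \right)} = 10 - 2 S$ ($J{\left(S,g \right)} = 2 \left(5 - S\right) = 10 - 2 S$)
$- 11 \left(J{\left(8,R{\left(-2,0 \right)} \right)} - 118\right) = - 11 \left(\left(10 - 16\right) - 118\right) = - 11 \left(-6 - 118\right) = \left(-11\right) \left(-124\right) = 1364$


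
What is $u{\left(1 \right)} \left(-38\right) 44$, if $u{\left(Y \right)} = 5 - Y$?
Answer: $-6688$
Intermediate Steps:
$u{\left(1 \right)} \left(-38\right) 44 = \left(5 - 1\right) \left(-38\right) 44 = 4 \left(-38\right) 44 = \left(-152\right) 44 = -6688$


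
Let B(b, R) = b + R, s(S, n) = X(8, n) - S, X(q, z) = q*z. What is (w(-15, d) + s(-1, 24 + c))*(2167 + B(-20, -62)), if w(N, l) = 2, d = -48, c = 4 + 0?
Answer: 473295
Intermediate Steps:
c = 4
s(S, n) = -S + 8*n (s(S, n) = 8*n - S = -S + 8*n)
B(b, R) = R + b
(w(-15, d) + s(-1, 24 + c))*(2167 + B(-20, -62)) = (2 + (-1*(-1) + 8*(24 + 4)))*(2167 + (-62 - 20)) = (2 + (1 + 8*28))*(2167 - 82) = (2 + (1 + 224))*2085 = (2 + 225)*2085 = 227*2085 = 473295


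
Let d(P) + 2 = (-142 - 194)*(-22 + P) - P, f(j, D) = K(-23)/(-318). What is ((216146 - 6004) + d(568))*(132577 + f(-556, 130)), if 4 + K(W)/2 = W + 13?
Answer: 550518933812/159 ≈ 3.4624e+9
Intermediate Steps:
K(W) = 18 + 2*W (K(W) = -8 + 2*(W + 13) = -8 + 2*(13 + W) = -8 + (26 + 2*W) = 18 + 2*W)
f(j, D) = 14/159 (f(j, D) = (18 + 2*(-23))/(-318) = (18 - 46)*(-1/318) = -28*(-1/318) = 14/159)
d(P) = 7390 - 337*P (d(P) = -2 + ((-142 - 194)*(-22 + P) - P) = -2 + (-336*(-22 + P) - P) = -2 + ((7392 - 336*P) - P) = -2 + (7392 - 337*P) = 7390 - 337*P)
((216146 - 6004) + d(568))*(132577 + f(-556, 130)) = ((216146 - 6004) + (7390 - 337*568))*(132577 + 14/159) = (210142 + (7390 - 191416))*(21079757/159) = (210142 - 184026)*(21079757/159) = 26116*(21079757/159) = 550518933812/159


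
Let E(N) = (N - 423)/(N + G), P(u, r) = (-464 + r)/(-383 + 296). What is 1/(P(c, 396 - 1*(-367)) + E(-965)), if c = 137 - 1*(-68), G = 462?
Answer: -43761/29641 ≈ -1.4764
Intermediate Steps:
c = 205 (c = 137 + 68 = 205)
P(u, r) = 16/3 - r/87 (P(u, r) = (-464 + r)/(-87) = (-464 + r)*(-1/87) = 16/3 - r/87)
E(N) = (-423 + N)/(462 + N) (E(N) = (N - 423)/(N + 462) = (-423 + N)/(462 + N))
1/(P(c, 396 - 1*(-367)) + E(-965)) = 1/((16/3 - (396 - 1*(-367))/87) + (-423 - 965)/(462 - 965)) = 1/((16/3 - (396 + 367)/87) - 1388/(-503)) = 1/((16/3 - 1/87*763) - 1/503*(-1388)) = 1/((16/3 - 763/87) + 1388/503) = 1/(-299/87 + 1388/503) = 1/(-29641/43761) = -43761/29641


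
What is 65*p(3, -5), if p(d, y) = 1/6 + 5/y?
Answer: -325/6 ≈ -54.167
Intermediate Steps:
p(d, y) = 1/6 + 5/y (p(d, y) = 1*(1/6) + 5/y = 1/6 + 5/y)
65*p(3, -5) = 65*((1/6)*(30 - 5)/(-5)) = 65*((1/6)*(-1/5)*25) = 65*(-5/6) = -325/6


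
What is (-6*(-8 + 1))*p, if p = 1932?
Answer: 81144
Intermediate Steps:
(-6*(-8 + 1))*p = -6*(-8 + 1)*1932 = -6*(-7)*1932 = 42*1932 = 81144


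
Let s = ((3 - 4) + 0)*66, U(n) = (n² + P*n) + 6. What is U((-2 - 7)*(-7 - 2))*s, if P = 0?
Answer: -433422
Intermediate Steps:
U(n) = 6 + n² (U(n) = (n² + 0*n) + 6 = (n² + 0) + 6 = n² + 6 = 6 + n²)
s = -66 (s = (-1 + 0)*66 = -1*66 = -66)
U((-2 - 7)*(-7 - 2))*s = (6 + ((-2 - 7)*(-7 - 2))²)*(-66) = (6 + (-9*(-9))²)*(-66) = (6 + 81²)*(-66) = (6 + 6561)*(-66) = 6567*(-66) = -433422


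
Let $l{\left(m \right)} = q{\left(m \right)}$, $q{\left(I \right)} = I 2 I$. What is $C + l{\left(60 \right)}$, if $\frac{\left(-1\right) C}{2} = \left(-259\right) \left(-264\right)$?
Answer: $-129552$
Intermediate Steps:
$q{\left(I \right)} = 2 I^{2}$ ($q{\left(I \right)} = 2 I I = 2 I^{2}$)
$l{\left(m \right)} = 2 m^{2}$
$C = -136752$ ($C = - 2 \left(\left(-259\right) \left(-264\right)\right) = \left(-2\right) 68376 = -136752$)
$C + l{\left(60 \right)} = -136752 + 2 \cdot 60^{2} = -136752 + 2 \cdot 3600 = -136752 + 7200 = -129552$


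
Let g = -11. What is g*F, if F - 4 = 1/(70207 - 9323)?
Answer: -2678907/60884 ≈ -44.000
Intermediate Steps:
F = 243537/60884 (F = 4 + 1/(70207 - 9323) = 4 + 1/60884 = 243537/60884 ≈ 4.0000)
g*F = -11*243537/60884 = -2678907/60884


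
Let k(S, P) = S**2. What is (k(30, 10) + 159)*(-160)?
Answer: -169440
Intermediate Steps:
(k(30, 10) + 159)*(-160) = (30**2 + 159)*(-160) = (900 + 159)*(-160) = 1059*(-160) = -169440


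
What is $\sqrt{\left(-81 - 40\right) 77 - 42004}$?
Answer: $i \sqrt{51321} \approx 226.54 i$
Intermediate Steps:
$\sqrt{\left(-81 - 40\right) 77 - 42004} = \sqrt{\left(-121\right) 77 - 42004} = \sqrt{-9317 - 42004} = \sqrt{-51321} = i \sqrt{51321}$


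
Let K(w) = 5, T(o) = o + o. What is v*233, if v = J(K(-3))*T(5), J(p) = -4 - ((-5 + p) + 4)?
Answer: -18640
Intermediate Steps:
T(o) = 2*o
J(p) = -3 - p (J(p) = -4 - (-1 + p) = -4 + (1 - p) = -3 - p)
v = -80 (v = (-3 - 1*5)*(2*5) = (-3 - 5)*10 = -8*10 = -80)
v*233 = -80*233 = -18640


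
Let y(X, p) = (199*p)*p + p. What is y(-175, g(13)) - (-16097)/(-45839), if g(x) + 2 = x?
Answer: 1104245413/45839 ≈ 24090.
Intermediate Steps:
g(x) = -2 + x
y(X, p) = p + 199*p² (y(X, p) = 199*p² + p = p + 199*p²)
y(-175, g(13)) - (-16097)/(-45839) = (-2 + 13)*(1 + 199*(-2 + 13)) - (-16097)/(-45839) = 11*(1 + 199*11) - (-16097)*(-1)/45839 = 11*(1 + 2189) - 1*16097/45839 = 11*2190 - 16097/45839 = 24090 - 16097/45839 = 1104245413/45839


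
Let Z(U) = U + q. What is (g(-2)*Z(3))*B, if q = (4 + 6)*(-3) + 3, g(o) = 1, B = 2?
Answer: -48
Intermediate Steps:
q = -27 (q = 10*(-3) + 3 = -30 + 3 = -27)
Z(U) = -27 + U (Z(U) = U - 27 = -27 + U)
(g(-2)*Z(3))*B = (1*(-27 + 3))*2 = (1*(-24))*2 = -24*2 = -48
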